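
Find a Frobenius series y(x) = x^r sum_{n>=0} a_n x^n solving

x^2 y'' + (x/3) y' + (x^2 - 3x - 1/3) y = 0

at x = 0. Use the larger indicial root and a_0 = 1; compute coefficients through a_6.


Write in Frobenius form y'' + (p(x)/x) y' + (q(x)/x^2) y = 0:
  p(x) = 1/3,  q(x) = x^2 - 3x - 1/3.
Indicial equation: r(r-1) + (1/3) r + (-1/3) = 0 -> roots r_1 = 1, r_2 = -1/3.
Take r = r_1 = 1. Let y(x) = x^r sum_{n>=0} a_n x^n with a_0 = 1.
Substitute y = x^r sum a_n x^n and match x^{r+n}. The recurrence is
  D(n) a_n - 3 a_{n-1} + 1 a_{n-2} = 0,  where D(n) = (r+n)(r+n-1) + (1/3)(r+n) + (-1/3).
  a_n = [3 a_{n-1} - 1 a_{n-2}] / D(n).
Since the indicial polynomial factors as (r - r_1)(r - r_2), D(n) = (r_1 + n - r_1)(r_1 + n - r_2) = n(n + 4/3).
Evaluating step by step (a_0 = 1):
  n = 1: D(1) = 1(1 + 4/3) = 7/3; numerator = 3(1) = 3; a_1 = (3)/(7/3) = 9/7
  n = 2: D(2) = 2(2 + 4/3) = 20/3; numerator = 3(9/7) - 1(1) = 20/7; a_2 = (20/7)/(20/3) = 3/7
  n = 3: D(3) = 3(3 + 4/3) = 13; numerator = 3(3/7) - 1(9/7) = 0; a_3 = (0)/(13) = 0
  n = 4: D(4) = 4(4 + 4/3) = 64/3; numerator = 3(0) - 1(3/7) = -3/7; a_4 = (-3/7)/(64/3) = -9/448
  n = 5: D(5) = 5(5 + 4/3) = 95/3; numerator = 3(-9/448) - 1(0) = -27/448; a_5 = (-27/448)/(95/3) = -81/42560
  n = 6: D(6) = 6(6 + 4/3) = 44; numerator = 3(-81/42560) - 1(-9/448) = 153/10640; a_6 = (153/10640)/(44) = 153/468160

r = 1; a_0 = 1; a_1 = 9/7; a_2 = 3/7; a_3 = 0; a_4 = -9/448; a_5 = -81/42560; a_6 = 153/468160


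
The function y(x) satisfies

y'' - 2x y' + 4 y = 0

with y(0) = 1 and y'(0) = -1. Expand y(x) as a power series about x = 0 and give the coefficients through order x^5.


Ansatz: y(x) = sum_{n>=0} a_n x^n, so y'(x) = sum_{n>=1} n a_n x^(n-1) and y''(x) = sum_{n>=2} n(n-1) a_n x^(n-2).
Substitute into P(x) y'' + Q(x) y' + R(x) y = 0 with P(x) = 1, Q(x) = -2x, R(x) = 4, and match powers of x.
Initial conditions: a_0 = 1, a_1 = -1.
Setting the coefficient of each power of x to zero and solving order by order (substituting the coefficients already found):
  x^0: 2 a_2 + 4 a_0 = 0  ->  2 a_2 = -4 a_0 = -4  ->  a_2 = -2
  x^1: 6 a_3 + 2 a_1 = 0  ->  6 a_3 = -2 a_1 = 2  ->  a_3 = 1/3
  x^2: 12 a_4 = 0  ->  a_4 = 0
  x^3: 20 a_5 - 2 a_3 = 0  ->  20 a_5 = 2 a_3 = 2/3  ->  a_5 = 1/30
Truncated series: y(x) = 1 - x - 2 x^2 + (1/3) x^3 + (1/30) x^5 + O(x^6).

a_0 = 1; a_1 = -1; a_2 = -2; a_3 = 1/3; a_4 = 0; a_5 = 1/30


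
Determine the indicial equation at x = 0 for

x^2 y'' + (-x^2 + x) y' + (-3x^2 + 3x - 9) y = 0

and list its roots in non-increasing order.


Divide by x^2 to reach normal form y'' + P_1(x) y' + P_2(x) y = 0 with P_1(x) = -1 + 1/x and P_2(x) = -3 + 3/x - 9/x^2.
x = 0 is a singular point because the y'-coefficient -1 + 1/x has a pole at x = 0 and the y-coefficient -3 + 3/x - 9/x^2 has a pole at x = 0.
It is a regular singular point because x P_1(x) = p(x) = 1 - x and x^2 P_2(x) = q(x) = -3x^2 + 3x - 9 are polynomials, hence analytic at x = 0.
p(0) = 1,  q(0) = -9.
Indicial equation: r(r-1) + p(0) r + q(0) = 0, i.e. r^2 + (p(0) - 1) r + q(0) = 0, i.e. r^2 - 9 = 0.
Discriminant: (0)^2 - 4(-9) = 36, so r = (0 ± 6)/2.
Solving: r_1 = 3, r_2 = -3.

indicial: r^2 - 9 = 0; roots r_1 = 3, r_2 = -3


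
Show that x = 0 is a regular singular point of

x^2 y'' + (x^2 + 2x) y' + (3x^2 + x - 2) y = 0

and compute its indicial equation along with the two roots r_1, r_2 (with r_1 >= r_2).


Divide by x^2 to reach normal form y'' + P_1(x) y' + P_2(x) y = 0 with P_1(x) = 1 + 2/x and P_2(x) = 3 + 1/x - 2/x^2.
x = 0 is a singular point because the y'-coefficient 1 + 2/x has a pole at x = 0 and the y-coefficient 3 + 1/x - 2/x^2 has a pole at x = 0.
It is a regular singular point because x P_1(x) = p(x) = x + 2 and x^2 P_2(x) = q(x) = 3x^2 + x - 2 are polynomials, hence analytic at x = 0.
p(0) = 2,  q(0) = -2.
Indicial equation: r(r-1) + p(0) r + q(0) = 0, i.e. r^2 + (p(0) - 1) r + q(0) = 0, i.e. r^2 + 1 r - 2 = 0.
Discriminant: (1)^2 - 4(-2) = 9, so r = (-1 ± 3)/2.
Solving: r_1 = 1, r_2 = -2.

indicial: r^2 + 1 r - 2 = 0; roots r_1 = 1, r_2 = -2


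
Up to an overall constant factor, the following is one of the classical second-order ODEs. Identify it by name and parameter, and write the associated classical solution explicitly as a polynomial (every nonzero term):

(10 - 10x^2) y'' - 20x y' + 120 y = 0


All three coefficients share the factor 10; dividing through by 10 gives  (1 - x^2) y'' - 2x y' + 12 y = 0.
This matches the Legendre equation (1 - x^2) y'' - 2x y' + n(n+1) y = 0 (note the -2x y' term) with n(n+1) = 12, so n = 3; the polynomial solution is P_3(x).
With y = sum_k a_k x^k, matching x^k gives (k+2)(k+1) a_{k+2} = [k(k+1) - n(n+1)] a_k = (k - 3)(k + 4) a_k. The right side vanishes at k = 3, so the series with the parity of 3 terminates at degree 3.
Standard normalization (P_n(1) = 1): leading coefficient (2n)!/(2^n (n!)^2) = 720/(8*36) = 5/2, so a_3 = 5/2. Work downward with a_k = (k+1)(k+2) a_{k+2} / ((k - 3)(k + 4)):
  a_1 = (2)(3)(5/2) / ((1 - 3)(1 + 4)) = 15/(-10) = -3/2
Hence P_3(x) = 5 x^3/2 - 3 x/2.

P_3(x); series = 5 x^3/2 - 3 x/2


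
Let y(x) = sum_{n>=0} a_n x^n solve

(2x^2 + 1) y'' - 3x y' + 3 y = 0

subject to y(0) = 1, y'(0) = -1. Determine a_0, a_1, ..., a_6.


Ansatz: y(x) = sum_{n>=0} a_n x^n, so y'(x) = sum_{n>=1} n a_n x^(n-1) and y''(x) = sum_{n>=2} n(n-1) a_n x^(n-2).
Substitute into P(x) y'' + Q(x) y' + R(x) y = 0 with P(x) = 2x^2 + 1, Q(x) = -3x, R(x) = 3, and match powers of x.
Initial conditions: a_0 = 1, a_1 = -1.
Setting the coefficient of each power of x to zero and solving order by order (substituting the coefficients already found):
  x^0: 2 a_2 + 3 a_0 = 0  ->  2 a_2 = -3 a_0 = -3  ->  a_2 = -3/2
  x^1: 6 a_3 = 0  ->  a_3 = 0
  x^2: 12 a_4 + a_2 = 0  ->  12 a_4 = -a_2 = 3/2  ->  a_4 = 1/8
  x^3: 20 a_5 + 6 a_3 = 0  ->  20 a_5 = -6 a_3 = 0  ->  a_5 = 0
  x^4: 30 a_6 + 15 a_4 = 0  ->  30 a_6 = -15 a_4 = -15/8  ->  a_6 = -1/16
Truncated series: y(x) = 1 - x - (3/2) x^2 + (1/8) x^4 - (1/16) x^6 + O(x^7).

a_0 = 1; a_1 = -1; a_2 = -3/2; a_3 = 0; a_4 = 1/8; a_5 = 0; a_6 = -1/16


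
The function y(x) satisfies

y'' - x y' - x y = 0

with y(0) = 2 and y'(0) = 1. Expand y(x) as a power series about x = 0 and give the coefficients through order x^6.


Ansatz: y(x) = sum_{n>=0} a_n x^n, so y'(x) = sum_{n>=1} n a_n x^(n-1) and y''(x) = sum_{n>=2} n(n-1) a_n x^(n-2).
Substitute into P(x) y'' + Q(x) y' + R(x) y = 0 with P(x) = 1, Q(x) = -x, R(x) = -x, and match powers of x.
Initial conditions: a_0 = 2, a_1 = 1.
Setting the coefficient of each power of x to zero and solving order by order (substituting the coefficients already found):
  x^0: 2 a_2 = 0  ->  a_2 = 0
  x^1: 6 a_3 - a_1 - a_0 = 0  ->  6 a_3 = a_1 + a_0 = 3  ->  a_3 = 1/2
  x^2: 12 a_4 - 2 a_2 - a_1 = 0  ->  12 a_4 = 2 a_2 + a_1 = 1  ->  a_4 = 1/12
  x^3: 20 a_5 - 3 a_3 - a_2 = 0  ->  20 a_5 = 3 a_3 + a_2 = 3/2  ->  a_5 = 3/40
  x^4: 30 a_6 - 4 a_4 - a_3 = 0  ->  30 a_6 = 4 a_4 + a_3 = 5/6  ->  a_6 = 1/36
Truncated series: y(x) = 2 + x + (1/2) x^3 + (1/12) x^4 + (3/40) x^5 + (1/36) x^6 + O(x^7).

a_0 = 2; a_1 = 1; a_2 = 0; a_3 = 1/2; a_4 = 1/12; a_5 = 3/40; a_6 = 1/36


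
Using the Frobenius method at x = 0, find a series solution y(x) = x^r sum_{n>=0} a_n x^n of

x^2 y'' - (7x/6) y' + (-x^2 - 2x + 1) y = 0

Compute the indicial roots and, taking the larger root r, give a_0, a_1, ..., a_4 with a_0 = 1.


Write in Frobenius form y'' + (p(x)/x) y' + (q(x)/x^2) y = 0:
  p(x) = -7/6,  q(x) = -x^2 - 2x + 1.
Indicial equation: r(r-1) + (-7/6) r + (1) = 0 -> roots r_1 = 3/2, r_2 = 2/3.
Take r = r_1 = 3/2. Let y(x) = x^r sum_{n>=0} a_n x^n with a_0 = 1.
Substitute y = x^r sum a_n x^n and match x^{r+n}. The recurrence is
  D(n) a_n - 2 a_{n-1} - 1 a_{n-2} = 0,  where D(n) = (r+n)(r+n-1) + (-7/6)(r+n) + (1).
  a_n = [2 a_{n-1} + 1 a_{n-2}] / D(n).
Since the indicial polynomial factors as (r - r_1)(r - r_2), D(n) = (r_1 + n - r_1)(r_1 + n - r_2) = n(n + 5/6).
Evaluating step by step (a_0 = 1):
  n = 1: D(1) = 1(1 + 5/6) = 11/6; numerator = 2(1) = 2; a_1 = (2)/(11/6) = 12/11
  n = 2: D(2) = 2(2 + 5/6) = 17/3; numerator = 2(12/11) + 1(1) = 35/11; a_2 = (35/11)/(17/3) = 105/187
  n = 3: D(3) = 3(3 + 5/6) = 23/2; numerator = 2(105/187) + 1(12/11) = 414/187; a_3 = (414/187)/(23/2) = 36/187
  n = 4: D(4) = 4(4 + 5/6) = 58/3; numerator = 2(36/187) + 1(105/187) = 177/187; a_4 = (177/187)/(58/3) = 531/10846

r = 3/2; a_0 = 1; a_1 = 12/11; a_2 = 105/187; a_3 = 36/187; a_4 = 531/10846


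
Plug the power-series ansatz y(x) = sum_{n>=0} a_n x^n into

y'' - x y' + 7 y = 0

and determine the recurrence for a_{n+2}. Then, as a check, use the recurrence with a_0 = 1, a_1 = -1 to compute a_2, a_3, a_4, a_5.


Substitute y = sum_n a_n x^n.
y''(x) has coefficient (n+2)(n+1) a_{n+2} at x^n;
-x y'(x) has coefficient -n a_n at x^n (shift);
7 y(x) has coefficient 7 a_n at x^n.
Matching x^n: (n+2)(n+1) a_{n+2} + (-n + 7) a_n = 0.
Thus a_{n+2} = (n - 7) / ((n+1)(n+2)) * a_n.

Check with a_0 = 1, a_1 = -1 (apply the recurrence for n = 0, 1, 2, 3): a_0 = 1, a_1 = -1, a_2 = -7/2, a_3 = 1, a_4 = 35/24, a_5 = -1/5.

a_(n+2) = (n - 7) / ((n+1)(n+2)) * a_n; check: a_0 = 1, a_1 = -1, a_2 = -7/2, a_3 = 1, a_4 = 35/24, a_5 = -1/5


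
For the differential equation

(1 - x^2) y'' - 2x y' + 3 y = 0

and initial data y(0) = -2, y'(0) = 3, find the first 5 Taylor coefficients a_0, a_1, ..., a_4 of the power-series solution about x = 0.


Ansatz: y(x) = sum_{n>=0} a_n x^n, so y'(x) = sum_{n>=1} n a_n x^(n-1) and y''(x) = sum_{n>=2} n(n-1) a_n x^(n-2).
Substitute into P(x) y'' + Q(x) y' + R(x) y = 0 with P(x) = 1 - x^2, Q(x) = -2x, R(x) = 3, and match powers of x.
Initial conditions: a_0 = -2, a_1 = 3.
Setting the coefficient of each power of x to zero and solving order by order (substituting the coefficients already found):
  x^0: 2 a_2 + 3 a_0 = 0  ->  2 a_2 = -3 a_0 = 6  ->  a_2 = 3
  x^1: 6 a_3 + a_1 = 0  ->  6 a_3 = -a_1 = -3  ->  a_3 = -1/2
  x^2: 12 a_4 - 3 a_2 = 0  ->  12 a_4 = 3 a_2 = 9  ->  a_4 = 3/4
Truncated series: y(x) = -2 + 3 x + 3 x^2 - (1/2) x^3 + (3/4) x^4 + O(x^5).

a_0 = -2; a_1 = 3; a_2 = 3; a_3 = -1/2; a_4 = 3/4


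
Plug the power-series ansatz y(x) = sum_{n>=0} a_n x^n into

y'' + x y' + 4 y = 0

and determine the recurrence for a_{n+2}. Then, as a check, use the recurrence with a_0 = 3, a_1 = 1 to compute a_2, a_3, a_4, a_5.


Substitute y = sum_n a_n x^n.
y''(x) has coefficient (n+2)(n+1) a_{n+2} at x^n;
x y'(x) has coefficient n a_n at x^n (shift);
4 y(x) has coefficient 4 a_n at x^n.
Matching x^n: (n+2)(n+1) a_{n+2} + (n + 4) a_n = 0.
Thus a_{n+2} = (-n - 4) / ((n+1)(n+2)) * a_n.

Check with a_0 = 3, a_1 = 1 (apply the recurrence for n = 0, 1, 2, 3): a_0 = 3, a_1 = 1, a_2 = -6, a_3 = -5/6, a_4 = 3, a_5 = 7/24.

a_(n+2) = (-n - 4) / ((n+1)(n+2)) * a_n; check: a_0 = 3, a_1 = 1, a_2 = -6, a_3 = -5/6, a_4 = 3, a_5 = 7/24


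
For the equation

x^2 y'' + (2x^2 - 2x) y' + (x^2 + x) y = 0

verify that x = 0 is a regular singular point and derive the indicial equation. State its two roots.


Divide by x^2 to reach normal form y'' + P_1(x) y' + P_2(x) y = 0 with P_1(x) = 2 - 2/x and P_2(x) = 1 + 1/x.
x = 0 is a singular point because the y'-coefficient 2 - 2/x has a pole at x = 0 and the y-coefficient 1 + 1/x has a pole at x = 0.
It is a regular singular point because x P_1(x) = p(x) = 2x - 2 and x^2 P_2(x) = q(x) = x^2 + x are polynomials, hence analytic at x = 0.
p(0) = -2,  q(0) = 0.
Indicial equation: r(r-1) + p(0) r + q(0) = 0, i.e. r^2 + (p(0) - 1) r + q(0) = 0, i.e. r^2 - 3 r = 0.
Discriminant: (-3)^2 - 4(0) = 9, so r = (3 ± 3)/2.
Solving: r_1 = 3, r_2 = 0.

indicial: r^2 - 3 r = 0; roots r_1 = 3, r_2 = 0


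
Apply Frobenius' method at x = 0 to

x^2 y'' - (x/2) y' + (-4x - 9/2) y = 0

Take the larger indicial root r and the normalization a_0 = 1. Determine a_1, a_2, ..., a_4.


Write in Frobenius form y'' + (p(x)/x) y' + (q(x)/x^2) y = 0:
  p(x) = -1/2,  q(x) = -4x - 9/2.
Indicial equation: r(r-1) + (-1/2) r + (-9/2) = 0 -> roots r_1 = 3, r_2 = -3/2.
Take r = r_1 = 3. Let y(x) = x^r sum_{n>=0} a_n x^n with a_0 = 1.
Substitute y = x^r sum a_n x^n and match x^{r+n}. The recurrence is
  D(n) a_n - 4 a_{n-1} = 0,  where D(n) = (r+n)(r+n-1) + (-1/2)(r+n) + (-9/2).
  a_n = 4 / D(n) * a_{n-1}.
Since the indicial polynomial factors as (r - r_1)(r - r_2), D(n) = (r_1 + n - r_1)(r_1 + n - r_2) = n(n + 9/2).
Evaluating step by step (a_0 = 1):
  n = 1: D(1) = 1(1 + 9/2) = 11/2; numerator = 4(1) = 4; a_1 = (4)/(11/2) = 8/11
  n = 2: D(2) = 2(2 + 9/2) = 13; numerator = 4(8/11) = 32/11; a_2 = (32/11)/(13) = 32/143
  n = 3: D(3) = 3(3 + 9/2) = 45/2; numerator = 4(32/143) = 128/143; a_3 = (128/143)/(45/2) = 256/6435
  n = 4: D(4) = 4(4 + 9/2) = 34; numerator = 4(256/6435) = 1024/6435; a_4 = (1024/6435)/(34) = 512/109395

r = 3; a_0 = 1; a_1 = 8/11; a_2 = 32/143; a_3 = 256/6435; a_4 = 512/109395


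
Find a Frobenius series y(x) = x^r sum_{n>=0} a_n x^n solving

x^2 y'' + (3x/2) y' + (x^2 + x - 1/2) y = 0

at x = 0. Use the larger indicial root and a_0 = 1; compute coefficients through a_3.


Write in Frobenius form y'' + (p(x)/x) y' + (q(x)/x^2) y = 0:
  p(x) = 3/2,  q(x) = x^2 + x - 1/2.
Indicial equation: r(r-1) + (3/2) r + (-1/2) = 0 -> roots r_1 = 1/2, r_2 = -1.
Take r = r_1 = 1/2. Let y(x) = x^r sum_{n>=0} a_n x^n with a_0 = 1.
Substitute y = x^r sum a_n x^n and match x^{r+n}. The recurrence is
  D(n) a_n + 1 a_{n-1} + 1 a_{n-2} = 0,  where D(n) = (r+n)(r+n-1) + (3/2)(r+n) + (-1/2).
  a_n = [-1 a_{n-1} - 1 a_{n-2}] / D(n).
Since the indicial polynomial factors as (r - r_1)(r - r_2), D(n) = (r_1 + n - r_1)(r_1 + n - r_2) = n(n + 3/2).
Evaluating step by step (a_0 = 1):
  n = 1: D(1) = 1(1 + 3/2) = 5/2; numerator = -1(1) = -1; a_1 = (-1)/(5/2) = -2/5
  n = 2: D(2) = 2(2 + 3/2) = 7; numerator = -1(-2/5) - 1(1) = -3/5; a_2 = (-3/5)/(7) = -3/35
  n = 3: D(3) = 3(3 + 3/2) = 27/2; numerator = -1(-3/35) - 1(-2/5) = 17/35; a_3 = (17/35)/(27/2) = 34/945

r = 1/2; a_0 = 1; a_1 = -2/5; a_2 = -3/35; a_3 = 34/945


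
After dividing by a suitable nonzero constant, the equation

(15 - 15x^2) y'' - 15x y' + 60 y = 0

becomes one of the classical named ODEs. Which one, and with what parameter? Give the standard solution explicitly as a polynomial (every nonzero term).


All three coefficients share the factor 15; dividing through by 15 gives  (1 - x^2) y'' - x y' + 4 y = 0.
This matches the Chebyshev equation (1 - x^2) y'' - x y' + n^2 y = 0 (note the -x y' term, not -2x y') with n^2 = 4, so n = 2; the polynomial solution is T_2(x).
With y = sum_k a_k x^k, matching x^k gives (k+2)(k+1) a_{k+2} = (k^2 - n^2) a_k = (k - 2)(k + 2) a_k. The right side vanishes at k = 2, so the series with the parity of 2 terminates at degree 2.
Standard normalization: leading coefficient of T_n is 2^(n-1), so a_2 = 2^1 = 2. Work downward with a_k = (k+1)(k+2) a_{k+2} / ((k - 2)(k + 2)):
  a_0 = (1)(2)(2) / ((0 - 2)(0 + 2)) = 4/(-4) = -1
Hence T_2(x) = 2 x^2 - 1.

T_2(x); series = 2 x^2 - 1


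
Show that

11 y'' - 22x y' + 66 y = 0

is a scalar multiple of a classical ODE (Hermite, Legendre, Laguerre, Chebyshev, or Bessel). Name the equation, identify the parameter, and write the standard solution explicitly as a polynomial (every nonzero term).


All three coefficients share the factor 11; dividing through by 11 gives  y'' - 2x y' + 6 y = 0.
This matches the Hermite equation y'' - 2x y' + 2n y = 0 with 2n = 6, so n = 3; the polynomial solution is H_3(x).
With y = sum_k a_k x^k, matching x^k gives (k+2)(k+1) a_{k+2} = 2(k - n) a_k = 2(k - 3) a_k. The right side vanishes at k = 3, so the series with the parity of 3 terminates at degree 3.
Standard normalization: leading coefficient of H_n is 2^n, so a_3 = 2^3 = 8. Work downward with a_k = (k+1)(k+2) a_{k+2} / (2(k - n)):
  a_1 = (2)(3)(8) / (2(1 - 3)) = 48/(-4) = -12
Hence H_3(x) = 8 x^3 - 12 x.

H_3(x); series = 8 x^3 - 12 x


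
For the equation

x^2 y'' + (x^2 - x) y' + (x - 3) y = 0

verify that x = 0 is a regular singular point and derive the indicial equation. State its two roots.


Divide by x^2 to reach normal form y'' + P_1(x) y' + P_2(x) y = 0 with P_1(x) = 1 - 1/x and P_2(x) = 1/x - 3/x^2.
x = 0 is a singular point because the y'-coefficient 1 - 1/x has a pole at x = 0 and the y-coefficient 1/x - 3/x^2 has a pole at x = 0.
It is a regular singular point because x P_1(x) = p(x) = x - 1 and x^2 P_2(x) = q(x) = x - 3 are polynomials, hence analytic at x = 0.
p(0) = -1,  q(0) = -3.
Indicial equation: r(r-1) + p(0) r + q(0) = 0, i.e. r^2 + (p(0) - 1) r + q(0) = 0, i.e. r^2 - 2 r - 3 = 0.
Discriminant: (-2)^2 - 4(-3) = 16, so r = (2 ± 4)/2.
Solving: r_1 = 3, r_2 = -1.

indicial: r^2 - 2 r - 3 = 0; roots r_1 = 3, r_2 = -1


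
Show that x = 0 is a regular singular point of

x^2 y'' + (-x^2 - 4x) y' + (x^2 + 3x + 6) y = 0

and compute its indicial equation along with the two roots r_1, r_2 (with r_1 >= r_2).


Divide by x^2 to reach normal form y'' + P_1(x) y' + P_2(x) y = 0 with P_1(x) = -1 - 4/x and P_2(x) = 1 + 3/x + 6/x^2.
x = 0 is a singular point because the y'-coefficient -1 - 4/x has a pole at x = 0 and the y-coefficient 1 + 3/x + 6/x^2 has a pole at x = 0.
It is a regular singular point because x P_1(x) = p(x) = -x - 4 and x^2 P_2(x) = q(x) = x^2 + 3x + 6 are polynomials, hence analytic at x = 0.
p(0) = -4,  q(0) = 6.
Indicial equation: r(r-1) + p(0) r + q(0) = 0, i.e. r^2 + (p(0) - 1) r + q(0) = 0, i.e. r^2 - 5 r + 6 = 0.
Discriminant: (-5)^2 - 4(6) = 1, so r = (5 ± 1)/2.
Solving: r_1 = 3, r_2 = 2.

indicial: r^2 - 5 r + 6 = 0; roots r_1 = 3, r_2 = 2


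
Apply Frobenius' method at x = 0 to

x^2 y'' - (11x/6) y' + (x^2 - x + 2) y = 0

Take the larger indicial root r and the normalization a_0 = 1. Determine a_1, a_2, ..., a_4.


Write in Frobenius form y'' + (p(x)/x) y' + (q(x)/x^2) y = 0:
  p(x) = -11/6,  q(x) = x^2 - x + 2.
Indicial equation: r(r-1) + (-11/6) r + (2) = 0 -> roots r_1 = 3/2, r_2 = 4/3.
Take r = r_1 = 3/2. Let y(x) = x^r sum_{n>=0} a_n x^n with a_0 = 1.
Substitute y = x^r sum a_n x^n and match x^{r+n}. The recurrence is
  D(n) a_n - 1 a_{n-1} + 1 a_{n-2} = 0,  where D(n) = (r+n)(r+n-1) + (-11/6)(r+n) + (2).
  a_n = [1 a_{n-1} - 1 a_{n-2}] / D(n).
Since the indicial polynomial factors as (r - r_1)(r - r_2), D(n) = (r_1 + n - r_1)(r_1 + n - r_2) = n(n + 1/6).
Evaluating step by step (a_0 = 1):
  n = 1: D(1) = 1(1 + 1/6) = 7/6; numerator = 1(1) = 1; a_1 = (1)/(7/6) = 6/7
  n = 2: D(2) = 2(2 + 1/6) = 13/3; numerator = 1(6/7) - 1(1) = -1/7; a_2 = (-1/7)/(13/3) = -3/91
  n = 3: D(3) = 3(3 + 1/6) = 19/2; numerator = 1(-3/91) - 1(6/7) = -81/91; a_3 = (-81/91)/(19/2) = -162/1729
  n = 4: D(4) = 4(4 + 1/6) = 50/3; numerator = 1(-162/1729) - 1(-3/91) = -15/247; a_4 = (-15/247)/(50/3) = -9/2470

r = 3/2; a_0 = 1; a_1 = 6/7; a_2 = -3/91; a_3 = -162/1729; a_4 = -9/2470


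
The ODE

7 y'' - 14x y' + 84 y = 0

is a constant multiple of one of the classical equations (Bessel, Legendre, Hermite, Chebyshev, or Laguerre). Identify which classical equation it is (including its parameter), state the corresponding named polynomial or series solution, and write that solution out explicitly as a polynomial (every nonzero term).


All three coefficients share the factor 7; dividing through by 7 gives  y'' - 2x y' + 12 y = 0.
This matches the Hermite equation y'' - 2x y' + 2n y = 0 with 2n = 12, so n = 6; the polynomial solution is H_6(x).
With y = sum_k a_k x^k, matching x^k gives (k+2)(k+1) a_{k+2} = 2(k - n) a_k = 2(k - 6) a_k. The right side vanishes at k = 6, so the series with the parity of 6 terminates at degree 6.
Standard normalization: leading coefficient of H_n is 2^n, so a_6 = 2^6 = 64. Work downward with a_k = (k+1)(k+2) a_{k+2} / (2(k - n)):
  a_4 = (5)(6)(64) / (2(4 - 6)) = 1920/(-4) = -480
  a_2 = (3)(4)(-480) / (2(2 - 6)) = -5760/(-8) = 720
  a_0 = (1)(2)(720) / (2(0 - 6)) = 1440/(-12) = -120
Hence H_6(x) = 64 x^6 - 480 x^4 + 720 x^2 - 120.

H_6(x); series = 64 x^6 - 480 x^4 + 720 x^2 - 120


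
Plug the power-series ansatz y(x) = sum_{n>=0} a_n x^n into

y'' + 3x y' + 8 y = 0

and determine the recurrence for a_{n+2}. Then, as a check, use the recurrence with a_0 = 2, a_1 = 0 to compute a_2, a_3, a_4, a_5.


Substitute y = sum_n a_n x^n.
y''(x) has coefficient (n+2)(n+1) a_{n+2} at x^n;
3 x y'(x) has coefficient 3 n a_n at x^n (shift);
8 y(x) has coefficient 8 a_n at x^n.
Matching x^n: (n+2)(n+1) a_{n+2} + (3n + 8) a_n = 0.
Thus a_{n+2} = (-3n - 8) / ((n+1)(n+2)) * a_n.

Check with a_0 = 2, a_1 = 0 (apply the recurrence for n = 0, 1, 2, 3): a_0 = 2, a_1 = 0, a_2 = -8, a_3 = 0, a_4 = 28/3, a_5 = 0.

a_(n+2) = (-3n - 8) / ((n+1)(n+2)) * a_n; check: a_0 = 2, a_1 = 0, a_2 = -8, a_3 = 0, a_4 = 28/3, a_5 = 0


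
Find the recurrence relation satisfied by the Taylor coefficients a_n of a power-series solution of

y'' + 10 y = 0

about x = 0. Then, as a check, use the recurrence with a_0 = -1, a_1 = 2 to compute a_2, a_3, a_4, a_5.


Substitute y = sum_n a_n x^n into y'' + (const) y = 0.
y''(x) = sum_{n>=0} (n+2)(n+1) a_{n+2} x^n.
The ODE becomes sum_n [(n+2)(n+1) a_{n+2} + 10 a_n] x^n = 0.
Setting each coefficient to zero gives the recurrence:
  (n+2)(n+1) a_{n+2} + 10 a_n = 0,
  a_{n+2} = -10 / ((n+1)(n+2)) a_n.

Check with a_0 = -1, a_1 = 2 (apply the recurrence for n = 0, 1, 2, 3): a_0 = -1, a_1 = 2, a_2 = 5, a_3 = -10/3, a_4 = -25/6, a_5 = 5/3.

a_{n+2} = -10/((n+1)(n+2)) * a_n; check: a_0 = -1, a_1 = 2, a_2 = 5, a_3 = -10/3, a_4 = -25/6, a_5 = 5/3


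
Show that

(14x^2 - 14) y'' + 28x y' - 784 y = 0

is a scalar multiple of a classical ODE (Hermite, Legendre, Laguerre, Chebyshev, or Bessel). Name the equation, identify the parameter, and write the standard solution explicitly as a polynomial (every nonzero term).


All three coefficients share the factor -14; dividing through by -14 gives  (1 - x^2) y'' - 2x y' + 56 y = 0.
This matches the Legendre equation (1 - x^2) y'' - 2x y' + n(n+1) y = 0 (note the -2x y' term) with n(n+1) = 56, so n = 7; the polynomial solution is P_7(x).
With y = sum_k a_k x^k, matching x^k gives (k+2)(k+1) a_{k+2} = [k(k+1) - n(n+1)] a_k = (k - 7)(k + 8) a_k. The right side vanishes at k = 7, so the series with the parity of 7 terminates at degree 7.
Standard normalization (P_n(1) = 1): leading coefficient (2n)!/(2^n (n!)^2) = 87178291200/(128*25401600) = 429/16, so a_7 = 429/16. Work downward with a_k = (k+1)(k+2) a_{k+2} / ((k - 7)(k + 8)):
  a_5 = (6)(7)(429/16) / ((5 - 7)(5 + 8)) = (9009/8)/(-26) = -693/16
  a_3 = (4)(5)(-693/16) / ((3 - 7)(3 + 8)) = (-3465/4)/(-44) = 315/16
  a_1 = (2)(3)(315/16) / ((1 - 7)(1 + 8)) = (945/8)/(-54) = -35/16
Hence P_7(x) = 429 x^7/16 - 693 x^5/16 + 315 x^3/16 - 35 x/16.

P_7(x); series = 429 x^7/16 - 693 x^5/16 + 315 x^3/16 - 35 x/16


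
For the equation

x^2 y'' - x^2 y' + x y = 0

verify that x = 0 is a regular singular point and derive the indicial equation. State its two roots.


Divide by x^2 to reach normal form y'' + P_1(x) y' + P_2(x) y = 0 with P_1(x) = -1 and P_2(x) = 1/x.
x = 0 is a singular point because the y-coefficient 1/x has a pole at x = 0.
It is a regular singular point because x P_1(x) = p(x) = -x and x^2 P_2(x) = q(x) = x are polynomials, hence analytic at x = 0.
p(0) = 0,  q(0) = 0.
Indicial equation: r(r-1) + p(0) r + q(0) = 0, i.e. r^2 + (p(0) - 1) r + q(0) = 0, i.e. r^2 - 1 r = 0.
Discriminant: (-1)^2 - 4(0) = 1, so r = (1 ± 1)/2.
Solving: r_1 = 1, r_2 = 0.

indicial: r^2 - 1 r = 0; roots r_1 = 1, r_2 = 0


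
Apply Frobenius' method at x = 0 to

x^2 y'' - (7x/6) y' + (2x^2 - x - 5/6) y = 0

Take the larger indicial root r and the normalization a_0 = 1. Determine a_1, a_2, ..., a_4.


Write in Frobenius form y'' + (p(x)/x) y' + (q(x)/x^2) y = 0:
  p(x) = -7/6,  q(x) = 2x^2 - x - 5/6.
Indicial equation: r(r-1) + (-7/6) r + (-5/6) = 0 -> roots r_1 = 5/2, r_2 = -1/3.
Take r = r_1 = 5/2. Let y(x) = x^r sum_{n>=0} a_n x^n with a_0 = 1.
Substitute y = x^r sum a_n x^n and match x^{r+n}. The recurrence is
  D(n) a_n - 1 a_{n-1} + 2 a_{n-2} = 0,  where D(n) = (r+n)(r+n-1) + (-7/6)(r+n) + (-5/6).
  a_n = [1 a_{n-1} - 2 a_{n-2}] / D(n).
Since the indicial polynomial factors as (r - r_1)(r - r_2), D(n) = (r_1 + n - r_1)(r_1 + n - r_2) = n(n + 17/6).
Evaluating step by step (a_0 = 1):
  n = 1: D(1) = 1(1 + 17/6) = 23/6; numerator = 1(1) = 1; a_1 = (1)/(23/6) = 6/23
  n = 2: D(2) = 2(2 + 17/6) = 29/3; numerator = 1(6/23) - 2(1) = -40/23; a_2 = (-40/23)/(29/3) = -120/667
  n = 3: D(3) = 3(3 + 17/6) = 35/2; numerator = 1(-120/667) - 2(6/23) = -468/667; a_3 = (-468/667)/(35/2) = -936/23345
  n = 4: D(4) = 4(4 + 17/6) = 82/3; numerator = 1(-936/23345) - 2(-120/667) = 7464/23345; a_4 = (7464/23345)/(82/3) = 11196/957145

r = 5/2; a_0 = 1; a_1 = 6/23; a_2 = -120/667; a_3 = -936/23345; a_4 = 11196/957145


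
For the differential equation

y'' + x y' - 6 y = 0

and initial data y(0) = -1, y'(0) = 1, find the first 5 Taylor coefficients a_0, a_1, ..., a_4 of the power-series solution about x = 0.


Ansatz: y(x) = sum_{n>=0} a_n x^n, so y'(x) = sum_{n>=1} n a_n x^(n-1) and y''(x) = sum_{n>=2} n(n-1) a_n x^(n-2).
Substitute into P(x) y'' + Q(x) y' + R(x) y = 0 with P(x) = 1, Q(x) = x, R(x) = -6, and match powers of x.
Initial conditions: a_0 = -1, a_1 = 1.
Setting the coefficient of each power of x to zero and solving order by order (substituting the coefficients already found):
  x^0: 2 a_2 - 6 a_0 = 0  ->  2 a_2 = 6 a_0 = -6  ->  a_2 = -3
  x^1: 6 a_3 - 5 a_1 = 0  ->  6 a_3 = 5 a_1 = 5  ->  a_3 = 5/6
  x^2: 12 a_4 - 4 a_2 = 0  ->  12 a_4 = 4 a_2 = -12  ->  a_4 = -1
Truncated series: y(x) = -1 + x - 3 x^2 + (5/6) x^3 - x^4 + O(x^5).

a_0 = -1; a_1 = 1; a_2 = -3; a_3 = 5/6; a_4 = -1


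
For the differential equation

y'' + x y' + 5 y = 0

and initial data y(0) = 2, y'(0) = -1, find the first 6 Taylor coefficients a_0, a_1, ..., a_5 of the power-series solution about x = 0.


Ansatz: y(x) = sum_{n>=0} a_n x^n, so y'(x) = sum_{n>=1} n a_n x^(n-1) and y''(x) = sum_{n>=2} n(n-1) a_n x^(n-2).
Substitute into P(x) y'' + Q(x) y' + R(x) y = 0 with P(x) = 1, Q(x) = x, R(x) = 5, and match powers of x.
Initial conditions: a_0 = 2, a_1 = -1.
Setting the coefficient of each power of x to zero and solving order by order (substituting the coefficients already found):
  x^0: 2 a_2 + 5 a_0 = 0  ->  2 a_2 = -5 a_0 = -10  ->  a_2 = -5
  x^1: 6 a_3 + 6 a_1 = 0  ->  6 a_3 = -6 a_1 = 6  ->  a_3 = 1
  x^2: 12 a_4 + 7 a_2 = 0  ->  12 a_4 = -7 a_2 = 35  ->  a_4 = 35/12
  x^3: 20 a_5 + 8 a_3 = 0  ->  20 a_5 = -8 a_3 = -8  ->  a_5 = -2/5
Truncated series: y(x) = 2 - x - 5 x^2 + x^3 + (35/12) x^4 - (2/5) x^5 + O(x^6).

a_0 = 2; a_1 = -1; a_2 = -5; a_3 = 1; a_4 = 35/12; a_5 = -2/5


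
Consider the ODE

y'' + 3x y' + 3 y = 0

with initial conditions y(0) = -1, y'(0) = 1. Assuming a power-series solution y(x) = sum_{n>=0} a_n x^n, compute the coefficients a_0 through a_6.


Ansatz: y(x) = sum_{n>=0} a_n x^n, so y'(x) = sum_{n>=1} n a_n x^(n-1) and y''(x) = sum_{n>=2} n(n-1) a_n x^(n-2).
Substitute into P(x) y'' + Q(x) y' + R(x) y = 0 with P(x) = 1, Q(x) = 3x, R(x) = 3, and match powers of x.
Initial conditions: a_0 = -1, a_1 = 1.
Setting the coefficient of each power of x to zero and solving order by order (substituting the coefficients already found):
  x^0: 2 a_2 + 3 a_0 = 0  ->  2 a_2 = -3 a_0 = 3  ->  a_2 = 3/2
  x^1: 6 a_3 + 6 a_1 = 0  ->  6 a_3 = -6 a_1 = -6  ->  a_3 = -1
  x^2: 12 a_4 + 9 a_2 = 0  ->  12 a_4 = -9 a_2 = -27/2  ->  a_4 = -9/8
  x^3: 20 a_5 + 12 a_3 = 0  ->  20 a_5 = -12 a_3 = 12  ->  a_5 = 3/5
  x^4: 30 a_6 + 15 a_4 = 0  ->  30 a_6 = -15 a_4 = 135/8  ->  a_6 = 9/16
Truncated series: y(x) = -1 + x + (3/2) x^2 - x^3 - (9/8) x^4 + (3/5) x^5 + (9/16) x^6 + O(x^7).

a_0 = -1; a_1 = 1; a_2 = 3/2; a_3 = -1; a_4 = -9/8; a_5 = 3/5; a_6 = 9/16


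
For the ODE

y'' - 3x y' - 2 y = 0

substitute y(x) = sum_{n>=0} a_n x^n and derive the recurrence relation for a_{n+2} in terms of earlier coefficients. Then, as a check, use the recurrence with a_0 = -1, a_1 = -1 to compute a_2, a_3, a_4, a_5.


Substitute y = sum_n a_n x^n.
y''(x) has coefficient (n+2)(n+1) a_{n+2} at x^n;
-3 x y'(x) has coefficient -3 n a_n at x^n (shift);
-2 y(x) has coefficient -2 a_n at x^n.
Matching x^n: (n+2)(n+1) a_{n+2} + (-3n - 2) a_n = 0.
Thus a_{n+2} = (3n + 2) / ((n+1)(n+2)) * a_n.

Check with a_0 = -1, a_1 = -1 (apply the recurrence for n = 0, 1, 2, 3): a_0 = -1, a_1 = -1, a_2 = -1, a_3 = -5/6, a_4 = -2/3, a_5 = -11/24.

a_(n+2) = (3n + 2) / ((n+1)(n+2)) * a_n; check: a_0 = -1, a_1 = -1, a_2 = -1, a_3 = -5/6, a_4 = -2/3, a_5 = -11/24


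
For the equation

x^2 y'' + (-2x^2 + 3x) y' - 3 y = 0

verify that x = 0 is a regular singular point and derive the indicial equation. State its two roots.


Divide by x^2 to reach normal form y'' + P_1(x) y' + P_2(x) y = 0 with P_1(x) = -2 + 3/x and P_2(x) = -3/x^2.
x = 0 is a singular point because the y'-coefficient -2 + 3/x has a pole at x = 0 and the y-coefficient -3/x^2 has a pole at x = 0.
It is a regular singular point because x P_1(x) = p(x) = 3 - 2x and x^2 P_2(x) = q(x) = -3 are polynomials, hence analytic at x = 0.
p(0) = 3,  q(0) = -3.
Indicial equation: r(r-1) + p(0) r + q(0) = 0, i.e. r^2 + (p(0) - 1) r + q(0) = 0, i.e. r^2 + 2 r - 3 = 0.
Discriminant: (2)^2 - 4(-3) = 16, so r = (-2 ± 4)/2.
Solving: r_1 = 1, r_2 = -3.

indicial: r^2 + 2 r - 3 = 0; roots r_1 = 1, r_2 = -3


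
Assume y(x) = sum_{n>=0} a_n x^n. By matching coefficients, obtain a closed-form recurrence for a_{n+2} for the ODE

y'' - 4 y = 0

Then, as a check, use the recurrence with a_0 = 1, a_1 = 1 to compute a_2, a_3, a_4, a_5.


Substitute y = sum_n a_n x^n into y'' + (const) y = 0.
y''(x) = sum_{n>=0} (n+2)(n+1) a_{n+2} x^n.
The ODE becomes sum_n [(n+2)(n+1) a_{n+2} - 4 a_n] x^n = 0.
Setting each coefficient to zero gives the recurrence:
  (n+2)(n+1) a_{n+2} - 4 a_n = 0,
  a_{n+2} = 4 / ((n+1)(n+2)) a_n.

Check with a_0 = 1, a_1 = 1 (apply the recurrence for n = 0, 1, 2, 3): a_0 = 1, a_1 = 1, a_2 = 2, a_3 = 2/3, a_4 = 2/3, a_5 = 2/15.

a_{n+2} = 4/((n+1)(n+2)) * a_n; check: a_0 = 1, a_1 = 1, a_2 = 2, a_3 = 2/3, a_4 = 2/3, a_5 = 2/15


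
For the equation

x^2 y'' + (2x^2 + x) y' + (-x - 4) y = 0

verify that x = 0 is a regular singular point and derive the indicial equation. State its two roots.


Divide by x^2 to reach normal form y'' + P_1(x) y' + P_2(x) y = 0 with P_1(x) = 2 + 1/x and P_2(x) = -1/x - 4/x^2.
x = 0 is a singular point because the y'-coefficient 2 + 1/x has a pole at x = 0 and the y-coefficient -1/x - 4/x^2 has a pole at x = 0.
It is a regular singular point because x P_1(x) = p(x) = 2x + 1 and x^2 P_2(x) = q(x) = -x - 4 are polynomials, hence analytic at x = 0.
p(0) = 1,  q(0) = -4.
Indicial equation: r(r-1) + p(0) r + q(0) = 0, i.e. r^2 + (p(0) - 1) r + q(0) = 0, i.e. r^2 - 4 = 0.
Discriminant: (0)^2 - 4(-4) = 16, so r = (0 ± 4)/2.
Solving: r_1 = 2, r_2 = -2.

indicial: r^2 - 4 = 0; roots r_1 = 2, r_2 = -2


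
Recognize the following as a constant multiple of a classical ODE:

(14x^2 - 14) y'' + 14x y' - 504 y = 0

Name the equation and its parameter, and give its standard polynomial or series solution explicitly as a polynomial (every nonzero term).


All three coefficients share the factor -14; dividing through by -14 gives  (1 - x^2) y'' - x y' + 36 y = 0.
This matches the Chebyshev equation (1 - x^2) y'' - x y' + n^2 y = 0 (note the -x y' term, not -2x y') with n^2 = 36, so n = 6; the polynomial solution is T_6(x).
With y = sum_k a_k x^k, matching x^k gives (k+2)(k+1) a_{k+2} = (k^2 - n^2) a_k = (k - 6)(k + 6) a_k. The right side vanishes at k = 6, so the series with the parity of 6 terminates at degree 6.
Standard normalization: leading coefficient of T_n is 2^(n-1), so a_6 = 2^5 = 32. Work downward with a_k = (k+1)(k+2) a_{k+2} / ((k - 6)(k + 6)):
  a_4 = (5)(6)(32) / ((4 - 6)(4 + 6)) = 960/(-20) = -48
  a_2 = (3)(4)(-48) / ((2 - 6)(2 + 6)) = -576/(-32) = 18
  a_0 = (1)(2)(18) / ((0 - 6)(0 + 6)) = 36/(-36) = -1
Hence T_6(x) = 32 x^6 - 48 x^4 + 18 x^2 - 1.

T_6(x); series = 32 x^6 - 48 x^4 + 18 x^2 - 1


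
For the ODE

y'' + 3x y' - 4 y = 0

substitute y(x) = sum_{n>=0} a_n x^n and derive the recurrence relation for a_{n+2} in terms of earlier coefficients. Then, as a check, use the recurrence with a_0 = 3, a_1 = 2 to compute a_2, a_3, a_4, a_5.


Substitute y = sum_n a_n x^n.
y''(x) has coefficient (n+2)(n+1) a_{n+2} at x^n;
3 x y'(x) has coefficient 3 n a_n at x^n (shift);
-4 y(x) has coefficient -4 a_n at x^n.
Matching x^n: (n+2)(n+1) a_{n+2} + (3n - 4) a_n = 0.
Thus a_{n+2} = (-3n + 4) / ((n+1)(n+2)) * a_n.

Check with a_0 = 3, a_1 = 2 (apply the recurrence for n = 0, 1, 2, 3): a_0 = 3, a_1 = 2, a_2 = 6, a_3 = 1/3, a_4 = -1, a_5 = -1/12.

a_(n+2) = (-3n + 4) / ((n+1)(n+2)) * a_n; check: a_0 = 3, a_1 = 2, a_2 = 6, a_3 = 1/3, a_4 = -1, a_5 = -1/12


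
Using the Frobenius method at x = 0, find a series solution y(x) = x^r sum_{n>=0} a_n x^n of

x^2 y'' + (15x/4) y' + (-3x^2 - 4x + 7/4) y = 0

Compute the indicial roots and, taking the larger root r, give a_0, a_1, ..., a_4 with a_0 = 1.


Write in Frobenius form y'' + (p(x)/x) y' + (q(x)/x^2) y = 0:
  p(x) = 15/4,  q(x) = -3x^2 - 4x + 7/4.
Indicial equation: r(r-1) + (15/4) r + (7/4) = 0 -> roots r_1 = -1, r_2 = -7/4.
Take r = r_1 = -1. Let y(x) = x^r sum_{n>=0} a_n x^n with a_0 = 1.
Substitute y = x^r sum a_n x^n and match x^{r+n}. The recurrence is
  D(n) a_n - 4 a_{n-1} - 3 a_{n-2} = 0,  where D(n) = (r+n)(r+n-1) + (15/4)(r+n) + (7/4).
  a_n = [4 a_{n-1} + 3 a_{n-2}] / D(n).
Since the indicial polynomial factors as (r - r_1)(r - r_2), D(n) = (r_1 + n - r_1)(r_1 + n - r_2) = n(n + 3/4).
Evaluating step by step (a_0 = 1):
  n = 1: D(1) = 1(1 + 3/4) = 7/4; numerator = 4(1) = 4; a_1 = (4)/(7/4) = 16/7
  n = 2: D(2) = 2(2 + 3/4) = 11/2; numerator = 4(16/7) + 3(1) = 85/7; a_2 = (85/7)/(11/2) = 170/77
  n = 3: D(3) = 3(3 + 3/4) = 45/4; numerator = 4(170/77) + 3(16/7) = 1208/77; a_3 = (1208/77)/(45/4) = 4832/3465
  n = 4: D(4) = 4(4 + 3/4) = 19; numerator = 4(4832/3465) + 3(170/77) = 42278/3465; a_4 = (42278/3465)/(19) = 42278/65835

r = -1; a_0 = 1; a_1 = 16/7; a_2 = 170/77; a_3 = 4832/3465; a_4 = 42278/65835


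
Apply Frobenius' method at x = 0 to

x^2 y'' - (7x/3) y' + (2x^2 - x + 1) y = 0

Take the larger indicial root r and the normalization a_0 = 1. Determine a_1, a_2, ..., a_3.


Write in Frobenius form y'' + (p(x)/x) y' + (q(x)/x^2) y = 0:
  p(x) = -7/3,  q(x) = 2x^2 - x + 1.
Indicial equation: r(r-1) + (-7/3) r + (1) = 0 -> roots r_1 = 3, r_2 = 1/3.
Take r = r_1 = 3. Let y(x) = x^r sum_{n>=0} a_n x^n with a_0 = 1.
Substitute y = x^r sum a_n x^n and match x^{r+n}. The recurrence is
  D(n) a_n - 1 a_{n-1} + 2 a_{n-2} = 0,  where D(n) = (r+n)(r+n-1) + (-7/3)(r+n) + (1).
  a_n = [1 a_{n-1} - 2 a_{n-2}] / D(n).
Since the indicial polynomial factors as (r - r_1)(r - r_2), D(n) = (r_1 + n - r_1)(r_1 + n - r_2) = n(n + 8/3).
Evaluating step by step (a_0 = 1):
  n = 1: D(1) = 1(1 + 8/3) = 11/3; numerator = 1(1) = 1; a_1 = (1)/(11/3) = 3/11
  n = 2: D(2) = 2(2 + 8/3) = 28/3; numerator = 1(3/11) - 2(1) = -19/11; a_2 = (-19/11)/(28/3) = -57/308
  n = 3: D(3) = 3(3 + 8/3) = 17; numerator = 1(-57/308) - 2(3/11) = -225/308; a_3 = (-225/308)/(17) = -225/5236

r = 3; a_0 = 1; a_1 = 3/11; a_2 = -57/308; a_3 = -225/5236


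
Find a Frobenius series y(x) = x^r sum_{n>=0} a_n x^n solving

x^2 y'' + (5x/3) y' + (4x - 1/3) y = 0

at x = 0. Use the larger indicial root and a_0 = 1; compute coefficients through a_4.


Write in Frobenius form y'' + (p(x)/x) y' + (q(x)/x^2) y = 0:
  p(x) = 5/3,  q(x) = 4x - 1/3.
Indicial equation: r(r-1) + (5/3) r + (-1/3) = 0 -> roots r_1 = 1/3, r_2 = -1.
Take r = r_1 = 1/3. Let y(x) = x^r sum_{n>=0} a_n x^n with a_0 = 1.
Substitute y = x^r sum a_n x^n and match x^{r+n}. The recurrence is
  D(n) a_n + 4 a_{n-1} = 0,  where D(n) = (r+n)(r+n-1) + (5/3)(r+n) + (-1/3).
  a_n = -4 / D(n) * a_{n-1}.
Since the indicial polynomial factors as (r - r_1)(r - r_2), D(n) = (r_1 + n - r_1)(r_1 + n - r_2) = n(n + 4/3).
Evaluating step by step (a_0 = 1):
  n = 1: D(1) = 1(1 + 4/3) = 7/3; numerator = -4(1) = -4; a_1 = (-4)/(7/3) = -12/7
  n = 2: D(2) = 2(2 + 4/3) = 20/3; numerator = -4(-12/7) = 48/7; a_2 = (48/7)/(20/3) = 36/35
  n = 3: D(3) = 3(3 + 4/3) = 13; numerator = -4(36/35) = -144/35; a_3 = (-144/35)/(13) = -144/455
  n = 4: D(4) = 4(4 + 4/3) = 64/3; numerator = -4(-144/455) = 576/455; a_4 = (576/455)/(64/3) = 27/455

r = 1/3; a_0 = 1; a_1 = -12/7; a_2 = 36/35; a_3 = -144/455; a_4 = 27/455


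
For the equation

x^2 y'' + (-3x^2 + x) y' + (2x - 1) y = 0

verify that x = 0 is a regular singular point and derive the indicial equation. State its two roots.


Divide by x^2 to reach normal form y'' + P_1(x) y' + P_2(x) y = 0 with P_1(x) = -3 + 1/x and P_2(x) = 2/x - 1/x^2.
x = 0 is a singular point because the y'-coefficient -3 + 1/x has a pole at x = 0 and the y-coefficient 2/x - 1/x^2 has a pole at x = 0.
It is a regular singular point because x P_1(x) = p(x) = 1 - 3x and x^2 P_2(x) = q(x) = 2x - 1 are polynomials, hence analytic at x = 0.
p(0) = 1,  q(0) = -1.
Indicial equation: r(r-1) + p(0) r + q(0) = 0, i.e. r^2 + (p(0) - 1) r + q(0) = 0, i.e. r^2 - 1 = 0.
Discriminant: (0)^2 - 4(-1) = 4, so r = (0 ± 2)/2.
Solving: r_1 = 1, r_2 = -1.

indicial: r^2 - 1 = 0; roots r_1 = 1, r_2 = -1


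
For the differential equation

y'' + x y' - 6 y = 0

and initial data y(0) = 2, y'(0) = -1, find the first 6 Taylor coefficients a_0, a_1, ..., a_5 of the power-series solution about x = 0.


Ansatz: y(x) = sum_{n>=0} a_n x^n, so y'(x) = sum_{n>=1} n a_n x^(n-1) and y''(x) = sum_{n>=2} n(n-1) a_n x^(n-2).
Substitute into P(x) y'' + Q(x) y' + R(x) y = 0 with P(x) = 1, Q(x) = x, R(x) = -6, and match powers of x.
Initial conditions: a_0 = 2, a_1 = -1.
Setting the coefficient of each power of x to zero and solving order by order (substituting the coefficients already found):
  x^0: 2 a_2 - 6 a_0 = 0  ->  2 a_2 = 6 a_0 = 12  ->  a_2 = 6
  x^1: 6 a_3 - 5 a_1 = 0  ->  6 a_3 = 5 a_1 = -5  ->  a_3 = -5/6
  x^2: 12 a_4 - 4 a_2 = 0  ->  12 a_4 = 4 a_2 = 24  ->  a_4 = 2
  x^3: 20 a_5 - 3 a_3 = 0  ->  20 a_5 = 3 a_3 = -5/2  ->  a_5 = -1/8
Truncated series: y(x) = 2 - x + 6 x^2 - (5/6) x^3 + 2 x^4 - (1/8) x^5 + O(x^6).

a_0 = 2; a_1 = -1; a_2 = 6; a_3 = -5/6; a_4 = 2; a_5 = -1/8


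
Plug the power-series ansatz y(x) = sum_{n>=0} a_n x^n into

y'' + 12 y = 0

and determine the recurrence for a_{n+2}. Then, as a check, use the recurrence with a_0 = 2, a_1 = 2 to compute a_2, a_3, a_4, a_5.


Substitute y = sum_n a_n x^n into y'' + (const) y = 0.
y''(x) = sum_{n>=0} (n+2)(n+1) a_{n+2} x^n.
The ODE becomes sum_n [(n+2)(n+1) a_{n+2} + 12 a_n] x^n = 0.
Setting each coefficient to zero gives the recurrence:
  (n+2)(n+1) a_{n+2} + 12 a_n = 0,
  a_{n+2} = -12 / ((n+1)(n+2)) a_n.

Check with a_0 = 2, a_1 = 2 (apply the recurrence for n = 0, 1, 2, 3): a_0 = 2, a_1 = 2, a_2 = -12, a_3 = -4, a_4 = 12, a_5 = 12/5.

a_{n+2} = -12/((n+1)(n+2)) * a_n; check: a_0 = 2, a_1 = 2, a_2 = -12, a_3 = -4, a_4 = 12, a_5 = 12/5


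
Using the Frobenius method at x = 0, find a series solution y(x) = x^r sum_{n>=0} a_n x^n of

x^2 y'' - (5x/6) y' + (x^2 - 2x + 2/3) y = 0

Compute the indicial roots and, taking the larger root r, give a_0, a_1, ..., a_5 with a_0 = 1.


Write in Frobenius form y'' + (p(x)/x) y' + (q(x)/x^2) y = 0:
  p(x) = -5/6,  q(x) = x^2 - 2x + 2/3.
Indicial equation: r(r-1) + (-5/6) r + (2/3) = 0 -> roots r_1 = 4/3, r_2 = 1/2.
Take r = r_1 = 4/3. Let y(x) = x^r sum_{n>=0} a_n x^n with a_0 = 1.
Substitute y = x^r sum a_n x^n and match x^{r+n}. The recurrence is
  D(n) a_n - 2 a_{n-1} + 1 a_{n-2} = 0,  where D(n) = (r+n)(r+n-1) + (-5/6)(r+n) + (2/3).
  a_n = [2 a_{n-1} - 1 a_{n-2}] / D(n).
Since the indicial polynomial factors as (r - r_1)(r - r_2), D(n) = (r_1 + n - r_1)(r_1 + n - r_2) = n(n + 5/6).
Evaluating step by step (a_0 = 1):
  n = 1: D(1) = 1(1 + 5/6) = 11/6; numerator = 2(1) = 2; a_1 = (2)/(11/6) = 12/11
  n = 2: D(2) = 2(2 + 5/6) = 17/3; numerator = 2(12/11) - 1(1) = 13/11; a_2 = (13/11)/(17/3) = 39/187
  n = 3: D(3) = 3(3 + 5/6) = 23/2; numerator = 2(39/187) - 1(12/11) = -126/187; a_3 = (-126/187)/(23/2) = -252/4301
  n = 4: D(4) = 4(4 + 5/6) = 58/3; numerator = 2(-252/4301) - 1(39/187) = -1401/4301; a_4 = (-1401/4301)/(58/3) = -4203/249458
  n = 5: D(5) = 5(5 + 5/6) = 175/6; numerator = 2(-4203/249458) - 1(-252/4301) = 135/5423; a_5 = (135/5423)/(175/6) = 162/189805

r = 4/3; a_0 = 1; a_1 = 12/11; a_2 = 39/187; a_3 = -252/4301; a_4 = -4203/249458; a_5 = 162/189805


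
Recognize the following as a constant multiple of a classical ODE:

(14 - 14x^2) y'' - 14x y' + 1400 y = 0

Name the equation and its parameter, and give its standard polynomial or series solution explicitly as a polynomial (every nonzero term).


All three coefficients share the factor 14; dividing through by 14 gives  (1 - x^2) y'' - x y' + 100 y = 0.
This matches the Chebyshev equation (1 - x^2) y'' - x y' + n^2 y = 0 (note the -x y' term, not -2x y') with n^2 = 100, so n = 10; the polynomial solution is T_10(x).
With y = sum_k a_k x^k, matching x^k gives (k+2)(k+1) a_{k+2} = (k^2 - n^2) a_k = (k - 10)(k + 10) a_k. The right side vanishes at k = 10, so the series with the parity of 10 terminates at degree 10.
Standard normalization: leading coefficient of T_n is 2^(n-1), so a_10 = 2^9 = 512. Work downward with a_k = (k+1)(k+2) a_{k+2} / ((k - 10)(k + 10)):
  a_8 = (9)(10)(512) / ((8 - 10)(8 + 10)) = 46080/(-36) = -1280
  a_6 = (7)(8)(-1280) / ((6 - 10)(6 + 10)) = -71680/(-64) = 1120
  a_4 = (5)(6)(1120) / ((4 - 10)(4 + 10)) = 33600/(-84) = -400
  a_2 = (3)(4)(-400) / ((2 - 10)(2 + 10)) = -4800/(-96) = 50
  a_0 = (1)(2)(50) / ((0 - 10)(0 + 10)) = 100/(-100) = -1
Hence T_10(x) = 512 x^10 - 1280 x^8 + 1120 x^6 - 400 x^4 + 50 x^2 - 1.

T_10(x); series = 512 x^10 - 1280 x^8 + 1120 x^6 - 400 x^4 + 50 x^2 - 1
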